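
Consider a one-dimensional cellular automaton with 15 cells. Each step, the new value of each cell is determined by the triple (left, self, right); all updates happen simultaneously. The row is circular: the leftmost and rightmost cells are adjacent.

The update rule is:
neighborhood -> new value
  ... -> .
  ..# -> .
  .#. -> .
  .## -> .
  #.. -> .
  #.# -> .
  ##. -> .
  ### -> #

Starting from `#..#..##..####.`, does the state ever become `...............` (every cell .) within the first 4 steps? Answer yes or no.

yes

...........##..
...............
all cells are . at step 2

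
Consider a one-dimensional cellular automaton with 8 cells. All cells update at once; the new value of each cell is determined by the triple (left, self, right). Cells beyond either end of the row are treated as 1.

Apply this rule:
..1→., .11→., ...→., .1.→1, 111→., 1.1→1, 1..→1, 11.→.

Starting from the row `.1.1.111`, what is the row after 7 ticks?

11111...
.....1..
1....11.
.1.....1
111.....
...1....
1..11...

1..11...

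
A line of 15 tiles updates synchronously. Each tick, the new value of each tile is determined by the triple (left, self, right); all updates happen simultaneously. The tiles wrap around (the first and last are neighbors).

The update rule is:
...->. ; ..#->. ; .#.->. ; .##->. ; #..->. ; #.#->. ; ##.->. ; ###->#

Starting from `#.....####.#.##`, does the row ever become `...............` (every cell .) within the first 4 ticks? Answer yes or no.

.......##.....#
...............
all cells are . at tick 2

yes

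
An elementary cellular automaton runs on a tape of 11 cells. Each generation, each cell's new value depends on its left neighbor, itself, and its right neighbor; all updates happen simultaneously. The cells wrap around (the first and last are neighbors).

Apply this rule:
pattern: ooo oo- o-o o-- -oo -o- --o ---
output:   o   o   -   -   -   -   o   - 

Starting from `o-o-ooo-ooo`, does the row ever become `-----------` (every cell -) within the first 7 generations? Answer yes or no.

generation 1: o----oo--oo
generation 2: o---o-o-o-o
generation 3: o--o-------
generation 4: --o-------o
generation 5: -o-------o-
generation 6: o-------o--
generation 7: -------o--o
generation 7 is -------o--o, still not uniform -

no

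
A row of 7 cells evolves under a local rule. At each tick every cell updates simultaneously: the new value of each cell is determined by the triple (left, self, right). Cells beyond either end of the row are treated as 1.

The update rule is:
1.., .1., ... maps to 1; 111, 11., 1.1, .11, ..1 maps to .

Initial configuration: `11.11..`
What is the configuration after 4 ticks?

tick 1: .....1.
tick 2: 1111.1.
tick 3: .....1.  (repeats tick 1; period 2)
tick 4: 1111.1.

1111.1.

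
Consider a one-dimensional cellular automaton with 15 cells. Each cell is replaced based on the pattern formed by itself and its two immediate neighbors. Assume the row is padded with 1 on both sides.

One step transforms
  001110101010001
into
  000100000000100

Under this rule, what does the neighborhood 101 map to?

At position 5 the neighborhood is 101; the next row has 0 there.

0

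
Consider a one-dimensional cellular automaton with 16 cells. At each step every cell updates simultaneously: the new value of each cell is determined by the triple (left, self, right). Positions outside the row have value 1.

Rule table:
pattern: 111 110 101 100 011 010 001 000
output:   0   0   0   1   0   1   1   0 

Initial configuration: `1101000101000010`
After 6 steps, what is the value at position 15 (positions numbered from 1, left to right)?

0001101101100110
1010000000011000
0011000000100101
1100100001111100
0011110010000011
1100001111000100
position 15 holds 0

0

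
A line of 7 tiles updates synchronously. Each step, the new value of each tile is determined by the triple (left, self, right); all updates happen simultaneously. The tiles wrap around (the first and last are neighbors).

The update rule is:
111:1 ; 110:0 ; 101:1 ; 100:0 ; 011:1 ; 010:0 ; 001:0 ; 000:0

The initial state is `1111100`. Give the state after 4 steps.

step 1: 1111000
step 2: 1110000
step 3: 1100000
step 4: 1000000

1000000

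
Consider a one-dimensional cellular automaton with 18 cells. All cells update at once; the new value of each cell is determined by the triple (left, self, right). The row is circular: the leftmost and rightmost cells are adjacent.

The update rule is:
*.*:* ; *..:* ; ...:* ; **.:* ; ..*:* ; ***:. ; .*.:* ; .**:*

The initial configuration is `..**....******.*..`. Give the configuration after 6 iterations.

iteration 1: *********....*****
iteration 2: ........******....
iteration 3: *********....*****  (repeats iteration 1; period 2)
iteration 6: ........******....

........******....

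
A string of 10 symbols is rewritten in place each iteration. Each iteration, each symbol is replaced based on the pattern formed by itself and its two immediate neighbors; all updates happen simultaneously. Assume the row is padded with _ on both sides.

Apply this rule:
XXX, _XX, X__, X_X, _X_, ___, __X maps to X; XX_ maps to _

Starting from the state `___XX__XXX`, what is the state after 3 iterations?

XX_XXXX_XX

XXXX_XXXX_
XXX_XXXX_X
XX_XXXX_XX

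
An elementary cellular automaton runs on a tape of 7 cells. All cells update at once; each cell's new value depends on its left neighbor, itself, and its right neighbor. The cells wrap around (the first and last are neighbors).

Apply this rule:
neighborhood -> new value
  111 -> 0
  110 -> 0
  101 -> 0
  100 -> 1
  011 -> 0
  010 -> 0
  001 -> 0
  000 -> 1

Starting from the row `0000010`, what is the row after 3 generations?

generation 1: 1111001
generation 2: 0000100
generation 3: 1110011

1110011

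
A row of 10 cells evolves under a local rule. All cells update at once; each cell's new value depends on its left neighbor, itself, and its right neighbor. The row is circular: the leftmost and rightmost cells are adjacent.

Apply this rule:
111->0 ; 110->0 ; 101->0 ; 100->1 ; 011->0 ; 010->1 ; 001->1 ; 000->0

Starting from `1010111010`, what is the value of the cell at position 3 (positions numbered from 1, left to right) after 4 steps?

0

step 1: 1010000010
step 2: 1011000110
step 3: 1000101000
step 4: 1101101101
position 3 holds 0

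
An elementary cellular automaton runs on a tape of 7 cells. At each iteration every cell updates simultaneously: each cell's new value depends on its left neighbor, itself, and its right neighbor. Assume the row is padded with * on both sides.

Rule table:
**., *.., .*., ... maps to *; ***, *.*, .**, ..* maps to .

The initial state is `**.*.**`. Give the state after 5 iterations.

iteration 1: .*.*...
iteration 2: .*.***.
iteration 3: .*...*.
iteration 4: .***.*.
iteration 5: ...*.*.

...*.*.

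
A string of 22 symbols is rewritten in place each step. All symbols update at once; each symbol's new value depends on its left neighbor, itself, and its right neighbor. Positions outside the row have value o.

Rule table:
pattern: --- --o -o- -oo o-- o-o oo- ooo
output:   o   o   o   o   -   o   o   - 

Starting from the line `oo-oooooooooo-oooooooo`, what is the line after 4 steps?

-ooo--------ooo-------
oo-o-oooooooo-o-oooooo
-ooooo------ooooo-----
oo---o-oooooo---o-oooo

oo---o-oooooo---o-oooo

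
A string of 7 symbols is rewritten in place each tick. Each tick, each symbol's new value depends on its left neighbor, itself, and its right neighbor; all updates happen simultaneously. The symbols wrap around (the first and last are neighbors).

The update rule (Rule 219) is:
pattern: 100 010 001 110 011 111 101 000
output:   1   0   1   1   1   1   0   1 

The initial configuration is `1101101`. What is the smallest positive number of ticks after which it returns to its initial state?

1

1101101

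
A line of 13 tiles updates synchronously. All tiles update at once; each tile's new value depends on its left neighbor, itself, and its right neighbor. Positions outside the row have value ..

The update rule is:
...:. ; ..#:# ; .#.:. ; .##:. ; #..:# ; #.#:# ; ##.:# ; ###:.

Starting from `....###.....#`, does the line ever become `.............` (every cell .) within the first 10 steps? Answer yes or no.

step 1: ...#..##...#.
step 2: ..#.##.##.#.#
step 3: .#.#.##.##.#.
step 4: #.#.#.##.##.#
step 5: .#.#.#.##.##.
step 6: #.#.#.#.##.##
step 7: .#.#.#.#.##.#
step 8: #.#.#.#.#.##.
step 9: .#.#.#.#.#.##
step 10: #.#.#.#.#.#.#
step 10 is #.#.#.#.#.#.#, still not uniform .

no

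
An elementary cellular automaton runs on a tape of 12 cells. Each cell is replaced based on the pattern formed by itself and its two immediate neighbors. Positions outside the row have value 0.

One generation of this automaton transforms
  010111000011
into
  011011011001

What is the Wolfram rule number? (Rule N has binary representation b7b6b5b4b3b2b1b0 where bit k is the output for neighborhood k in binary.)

229

position 4: 111 → 1  (bit 7 = 1)
position 5: 110 → 1  (bit 6 = 1)
position 2: 101 → 1  (bit 5 = 1)
position 6: 100 → 0  (bit 4 = 0)
position 3: 011 → 0  (bit 3 = 0)
position 1: 010 → 1  (bit 2 = 1)
position 0: 001 → 0  (bit 1 = 0)
position 7: 000 → 1  (bit 0 = 1)
bits b7..b0 = 11100101 = 229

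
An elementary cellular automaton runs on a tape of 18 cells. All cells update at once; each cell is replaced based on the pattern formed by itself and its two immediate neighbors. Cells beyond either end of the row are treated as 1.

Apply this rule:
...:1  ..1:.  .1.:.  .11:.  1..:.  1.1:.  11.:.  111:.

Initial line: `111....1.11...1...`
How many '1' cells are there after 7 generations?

4

....11......1...1.
.11....1111...1...
....11......1...1.  (repeats generation 1; period 2)
generation 7: ....11......1...1.
count of 1: 4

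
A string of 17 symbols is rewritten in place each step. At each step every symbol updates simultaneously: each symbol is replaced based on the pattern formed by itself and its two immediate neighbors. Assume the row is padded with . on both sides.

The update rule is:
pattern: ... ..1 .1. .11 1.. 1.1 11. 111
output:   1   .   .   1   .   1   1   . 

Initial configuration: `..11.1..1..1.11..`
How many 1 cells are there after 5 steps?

8

1.111.......111.1
.11.1.11111.1.11.
.111.11...11.111.
.1.1111.1.1111.1.
..11..11.11..11..
count of 1: 8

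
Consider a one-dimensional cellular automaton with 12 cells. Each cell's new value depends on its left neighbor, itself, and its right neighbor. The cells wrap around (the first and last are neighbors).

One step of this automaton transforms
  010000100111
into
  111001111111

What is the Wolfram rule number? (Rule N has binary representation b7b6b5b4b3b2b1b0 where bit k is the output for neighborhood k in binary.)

position 10: 111 → 1  (bit 7 = 1)
position 11: 110 → 1  (bit 6 = 1)
position 0: 101 → 1  (bit 5 = 1)
position 2: 100 → 1  (bit 4 = 1)
position 9: 011 → 1  (bit 3 = 1)
position 1: 010 → 1  (bit 2 = 1)
position 5: 001 → 1  (bit 1 = 1)
position 3: 000 → 0  (bit 0 = 0)
bits b7..b0 = 11111110 = 254

254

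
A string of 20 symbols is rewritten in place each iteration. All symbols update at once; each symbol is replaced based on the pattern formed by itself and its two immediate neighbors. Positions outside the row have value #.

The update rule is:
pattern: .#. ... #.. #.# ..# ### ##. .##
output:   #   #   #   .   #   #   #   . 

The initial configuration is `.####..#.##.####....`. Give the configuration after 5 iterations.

..######..#..#######
##.##########.######
##..#########..#####
####.##########.####
####..#########..###

####..#########..###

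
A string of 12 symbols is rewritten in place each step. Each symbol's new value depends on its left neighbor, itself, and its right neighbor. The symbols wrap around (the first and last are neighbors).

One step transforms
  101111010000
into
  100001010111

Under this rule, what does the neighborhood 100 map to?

At position 8 the neighborhood is 100; the next row has 0 there.

0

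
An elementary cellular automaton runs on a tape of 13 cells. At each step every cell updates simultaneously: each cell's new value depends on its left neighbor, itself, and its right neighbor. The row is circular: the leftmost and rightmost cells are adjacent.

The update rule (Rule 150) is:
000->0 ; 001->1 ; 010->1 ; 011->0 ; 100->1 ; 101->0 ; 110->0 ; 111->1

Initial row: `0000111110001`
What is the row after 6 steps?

1001011101011
0111001001001
0010111111111
1110011111110
0101101111100
1100000111010

1100000111010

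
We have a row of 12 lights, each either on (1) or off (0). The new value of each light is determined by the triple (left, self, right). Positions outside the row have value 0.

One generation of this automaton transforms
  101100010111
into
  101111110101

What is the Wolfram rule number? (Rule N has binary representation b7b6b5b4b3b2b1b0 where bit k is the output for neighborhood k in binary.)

position 10: 111 → 0  (bit 7 = 0)
position 3: 110 → 1  (bit 6 = 1)
position 1: 101 → 0  (bit 5 = 0)
position 4: 100 → 1  (bit 4 = 1)
position 2: 011 → 1  (bit 3 = 1)
position 0: 010 → 1  (bit 2 = 1)
position 6: 001 → 1  (bit 1 = 1)
position 5: 000 → 1  (bit 0 = 1)
bits b7..b0 = 01011111 = 95

95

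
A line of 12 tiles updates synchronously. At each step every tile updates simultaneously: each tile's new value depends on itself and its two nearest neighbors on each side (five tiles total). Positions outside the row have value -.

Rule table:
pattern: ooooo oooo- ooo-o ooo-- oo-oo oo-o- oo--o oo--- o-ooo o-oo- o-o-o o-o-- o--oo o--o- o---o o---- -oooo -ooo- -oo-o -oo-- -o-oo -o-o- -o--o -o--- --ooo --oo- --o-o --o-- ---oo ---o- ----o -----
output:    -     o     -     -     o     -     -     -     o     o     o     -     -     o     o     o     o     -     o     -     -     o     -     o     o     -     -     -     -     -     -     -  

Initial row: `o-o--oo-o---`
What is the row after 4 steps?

-o----o--oo-
--oo--------
-----o------
------oo----

------oo----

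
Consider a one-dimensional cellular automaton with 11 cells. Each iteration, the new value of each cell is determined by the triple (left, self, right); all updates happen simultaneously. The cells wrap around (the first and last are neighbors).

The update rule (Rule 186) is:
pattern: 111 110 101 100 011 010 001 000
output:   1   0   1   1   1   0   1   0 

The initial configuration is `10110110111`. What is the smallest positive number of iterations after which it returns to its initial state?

11

iteration 1: 01101101111
iteration 2: 11011011110
iteration 3: 10110111101
iteration 4: 01101111011
iteration 5: 11011110110
iteration 6: 10111101101
iteration 7: 01111011011
iteration 8: 11110110110
iteration 9: 11101101101
iteration 10: 11011011011
iteration 11: 10110110111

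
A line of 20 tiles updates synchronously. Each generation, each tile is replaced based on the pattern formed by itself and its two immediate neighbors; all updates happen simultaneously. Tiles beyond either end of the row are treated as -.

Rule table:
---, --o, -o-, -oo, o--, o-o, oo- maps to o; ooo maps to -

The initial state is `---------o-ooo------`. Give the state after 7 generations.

generation 1: oooooooooooo-ooooooo
generation 2: o----------ooo-----o
generation 3: oooooooooooo-ooooooo  (repeats generation 1; period 2)
generation 7: oooooooooooo-ooooooo

oooooooooooo-ooooooo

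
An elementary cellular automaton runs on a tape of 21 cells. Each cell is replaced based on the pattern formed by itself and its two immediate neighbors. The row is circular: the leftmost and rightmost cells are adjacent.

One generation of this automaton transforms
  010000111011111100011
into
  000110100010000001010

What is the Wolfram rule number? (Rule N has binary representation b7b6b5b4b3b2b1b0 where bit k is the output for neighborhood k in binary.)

9

position 7: 111 → 0  (bit 7 = 0)
position 8: 110 → 0  (bit 6 = 0)
position 0: 101 → 0  (bit 5 = 0)
position 2: 100 → 0  (bit 4 = 0)
position 6: 011 → 1  (bit 3 = 1)
position 1: 010 → 0  (bit 2 = 0)
position 5: 001 → 0  (bit 1 = 0)
position 3: 000 → 1  (bit 0 = 1)
bits b7..b0 = 00001001 = 9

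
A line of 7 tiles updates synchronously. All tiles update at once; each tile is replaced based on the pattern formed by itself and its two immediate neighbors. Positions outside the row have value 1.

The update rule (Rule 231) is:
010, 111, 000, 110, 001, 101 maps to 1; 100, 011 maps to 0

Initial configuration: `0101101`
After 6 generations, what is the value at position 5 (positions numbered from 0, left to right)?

1

generation 1: 1110110
generation 2: 1111011
generation 3: 1111101
generation 4: 1111110
generation 5: 1111111
generation 6: 1111111
position 5 holds 1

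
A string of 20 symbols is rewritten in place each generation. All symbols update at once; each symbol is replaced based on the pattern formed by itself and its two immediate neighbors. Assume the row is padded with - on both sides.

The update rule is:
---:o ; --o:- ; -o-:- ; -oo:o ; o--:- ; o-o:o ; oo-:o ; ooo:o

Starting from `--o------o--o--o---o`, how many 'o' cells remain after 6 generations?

19

o---oooo---------o--
--o-oooo-ooooooo---o
o--ooooooooooooo-o--
---oooooooooooooo--o
oo-oooooooooooooo---
ooooooooooooooooo-oo
count of o: 19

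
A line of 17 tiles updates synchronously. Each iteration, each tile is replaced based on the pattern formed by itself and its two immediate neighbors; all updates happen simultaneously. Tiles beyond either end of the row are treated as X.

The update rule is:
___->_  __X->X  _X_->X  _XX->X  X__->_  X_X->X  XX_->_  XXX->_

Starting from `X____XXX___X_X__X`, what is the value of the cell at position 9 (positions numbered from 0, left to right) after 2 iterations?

X

iteration 1: ____XX____XXXX_XX
iteration 2: ___XX____XX___XX_
position 9 holds X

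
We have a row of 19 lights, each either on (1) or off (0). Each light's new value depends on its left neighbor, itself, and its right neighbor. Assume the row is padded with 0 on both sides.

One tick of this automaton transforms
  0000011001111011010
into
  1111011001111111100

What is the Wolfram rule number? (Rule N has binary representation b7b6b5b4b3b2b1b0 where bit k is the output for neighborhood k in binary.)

position 10: 111 → 1  (bit 7 = 1)
position 6: 110 → 1  (bit 6 = 1)
position 13: 101 → 1  (bit 5 = 1)
position 7: 100 → 0  (bit 4 = 0)
position 5: 011 → 1  (bit 3 = 1)
position 17: 010 → 0  (bit 2 = 0)
position 4: 001 → 0  (bit 1 = 0)
position 0: 000 → 1  (bit 0 = 1)
bits b7..b0 = 11101001 = 233

233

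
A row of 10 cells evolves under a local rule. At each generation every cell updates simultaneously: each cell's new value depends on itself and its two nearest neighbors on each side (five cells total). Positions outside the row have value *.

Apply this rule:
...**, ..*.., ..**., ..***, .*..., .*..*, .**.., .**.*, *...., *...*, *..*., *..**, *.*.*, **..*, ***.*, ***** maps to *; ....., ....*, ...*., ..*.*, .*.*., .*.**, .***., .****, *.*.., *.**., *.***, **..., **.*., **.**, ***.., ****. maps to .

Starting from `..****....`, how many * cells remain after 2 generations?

***....*.*
*...*.....
count of *: 2

2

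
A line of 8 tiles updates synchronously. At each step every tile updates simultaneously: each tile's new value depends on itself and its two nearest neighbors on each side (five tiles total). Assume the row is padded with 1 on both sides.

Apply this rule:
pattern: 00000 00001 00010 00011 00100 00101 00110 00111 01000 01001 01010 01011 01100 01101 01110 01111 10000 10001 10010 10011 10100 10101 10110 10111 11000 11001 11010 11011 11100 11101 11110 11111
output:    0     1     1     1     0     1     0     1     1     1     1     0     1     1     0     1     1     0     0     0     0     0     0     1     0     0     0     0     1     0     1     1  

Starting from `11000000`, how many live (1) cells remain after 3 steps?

step 1: 11010011
step 2: 10001011
step 3: 10011011
count of 1: 5

5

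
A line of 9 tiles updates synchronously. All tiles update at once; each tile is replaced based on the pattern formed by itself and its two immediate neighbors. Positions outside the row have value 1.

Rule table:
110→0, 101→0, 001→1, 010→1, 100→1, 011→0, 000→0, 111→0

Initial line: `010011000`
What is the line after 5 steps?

000000111

011100101
000011100
100100011
011110100
000000111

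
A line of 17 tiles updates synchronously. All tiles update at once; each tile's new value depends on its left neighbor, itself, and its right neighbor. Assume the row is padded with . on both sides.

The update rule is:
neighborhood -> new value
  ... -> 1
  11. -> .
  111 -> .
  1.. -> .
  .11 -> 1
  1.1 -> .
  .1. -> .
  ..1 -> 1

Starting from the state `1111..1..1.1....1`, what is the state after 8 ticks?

1....1..1....111.
..111..1..1111...
111...1..11....11
1...11..11..1111.
..111..11..11....
111...11..11..111
1...111..11..11..
..111...11..11..1

..111...11..11..1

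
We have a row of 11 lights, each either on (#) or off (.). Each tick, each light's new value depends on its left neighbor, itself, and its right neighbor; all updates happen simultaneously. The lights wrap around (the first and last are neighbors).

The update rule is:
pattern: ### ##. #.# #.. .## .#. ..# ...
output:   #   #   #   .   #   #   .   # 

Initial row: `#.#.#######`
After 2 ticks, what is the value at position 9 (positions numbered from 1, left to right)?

#

###########
###########
position 9 holds #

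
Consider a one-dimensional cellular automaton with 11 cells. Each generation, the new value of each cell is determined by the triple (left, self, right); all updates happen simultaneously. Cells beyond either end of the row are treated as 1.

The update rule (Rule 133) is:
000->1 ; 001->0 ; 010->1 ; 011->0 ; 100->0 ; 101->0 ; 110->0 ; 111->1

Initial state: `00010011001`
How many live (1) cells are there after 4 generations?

01010000000
01010111110
01010011100
01010001000
count of 1: 3

3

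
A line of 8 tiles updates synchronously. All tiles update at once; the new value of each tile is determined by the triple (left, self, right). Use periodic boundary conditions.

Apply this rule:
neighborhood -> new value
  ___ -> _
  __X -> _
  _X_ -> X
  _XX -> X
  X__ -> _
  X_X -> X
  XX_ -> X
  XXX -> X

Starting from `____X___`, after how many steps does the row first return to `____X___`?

1

____X___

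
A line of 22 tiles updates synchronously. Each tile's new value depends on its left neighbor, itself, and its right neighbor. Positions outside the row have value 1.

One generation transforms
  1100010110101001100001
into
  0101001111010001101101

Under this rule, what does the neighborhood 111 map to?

At position 0 the neighborhood is 111; the next row has 0 there.

0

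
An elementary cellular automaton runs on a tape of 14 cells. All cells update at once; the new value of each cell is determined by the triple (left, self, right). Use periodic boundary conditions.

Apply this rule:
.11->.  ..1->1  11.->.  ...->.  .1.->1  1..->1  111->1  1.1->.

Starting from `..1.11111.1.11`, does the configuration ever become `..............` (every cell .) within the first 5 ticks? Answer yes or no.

no

111..111..1...
.1.11.1.1111.1
.1....1..11..1
.11..1111..111
...11.11.11.1.
tick 5 is ...11.11.11.1., still not uniform .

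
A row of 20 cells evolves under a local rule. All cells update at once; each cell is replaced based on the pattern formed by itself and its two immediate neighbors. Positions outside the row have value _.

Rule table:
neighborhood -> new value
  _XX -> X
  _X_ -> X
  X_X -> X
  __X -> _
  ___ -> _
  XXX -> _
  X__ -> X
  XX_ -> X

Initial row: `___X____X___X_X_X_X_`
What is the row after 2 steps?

___XX___XX__XXXXXXXX
___XXX__XXX_X______X

___XXX__XXX_X______X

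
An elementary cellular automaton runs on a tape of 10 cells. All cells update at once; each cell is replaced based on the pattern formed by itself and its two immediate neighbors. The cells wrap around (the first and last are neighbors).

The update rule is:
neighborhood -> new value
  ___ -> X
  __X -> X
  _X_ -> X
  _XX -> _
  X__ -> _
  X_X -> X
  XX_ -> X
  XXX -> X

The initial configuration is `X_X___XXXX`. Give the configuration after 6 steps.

X_XXXXXX_X

XXX_XX_XXX
XXXX_XX_XX
XXXXX_XX_X
XXXXXX_XX_
_XXXXXX_XX
X_XXXXXX_X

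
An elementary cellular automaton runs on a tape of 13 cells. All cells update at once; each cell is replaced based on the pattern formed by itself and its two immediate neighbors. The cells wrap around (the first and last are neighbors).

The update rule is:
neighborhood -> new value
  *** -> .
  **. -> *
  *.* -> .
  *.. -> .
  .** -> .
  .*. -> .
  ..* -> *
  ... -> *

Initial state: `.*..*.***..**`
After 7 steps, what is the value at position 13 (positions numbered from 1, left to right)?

step 1: ...*....*.*.*
step 2: .**..***.....
step 3: *.*.*..*.****
step 4: *.....*......
step 5: ..****..*****
step 6: .*...*.*....*
step 7: ...**....***.
position 13 holds .

.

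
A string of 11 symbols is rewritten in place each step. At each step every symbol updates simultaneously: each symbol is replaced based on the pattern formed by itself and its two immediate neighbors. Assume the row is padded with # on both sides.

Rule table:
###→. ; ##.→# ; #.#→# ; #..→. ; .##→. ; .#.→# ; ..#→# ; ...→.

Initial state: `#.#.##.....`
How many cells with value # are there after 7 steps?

8

####.#....#
...###...#.
..#..#..###
.##.##.#...
#.##.###..#
##.##..#.#.
.##.#.#####
count of #: 8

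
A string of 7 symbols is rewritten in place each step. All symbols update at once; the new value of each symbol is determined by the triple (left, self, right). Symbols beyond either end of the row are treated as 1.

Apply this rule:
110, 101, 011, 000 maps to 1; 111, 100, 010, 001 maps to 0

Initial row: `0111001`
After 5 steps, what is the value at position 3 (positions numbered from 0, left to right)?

1101001
0110001
1110101
0011011
0011110
position 3 holds 1

1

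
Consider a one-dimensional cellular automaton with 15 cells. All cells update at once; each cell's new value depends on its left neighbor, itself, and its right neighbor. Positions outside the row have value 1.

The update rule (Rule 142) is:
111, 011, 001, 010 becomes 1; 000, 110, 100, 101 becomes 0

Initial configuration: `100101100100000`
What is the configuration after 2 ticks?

011001011000011

001101001100001
011001011000011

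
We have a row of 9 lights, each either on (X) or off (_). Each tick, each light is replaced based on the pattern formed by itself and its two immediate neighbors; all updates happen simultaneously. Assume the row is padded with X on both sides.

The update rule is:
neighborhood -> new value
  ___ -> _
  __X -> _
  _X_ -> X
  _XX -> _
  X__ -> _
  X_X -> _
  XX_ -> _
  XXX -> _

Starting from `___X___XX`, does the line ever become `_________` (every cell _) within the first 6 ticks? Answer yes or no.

___X_____
___X_____  (fixed point — unchanged through tick 6)
tick 6 is ___X_____, still not uniform _

no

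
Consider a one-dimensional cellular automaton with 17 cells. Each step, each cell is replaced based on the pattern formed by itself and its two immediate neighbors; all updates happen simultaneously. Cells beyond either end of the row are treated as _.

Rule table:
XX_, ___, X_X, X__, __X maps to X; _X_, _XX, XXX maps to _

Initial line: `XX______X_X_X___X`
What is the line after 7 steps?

step 1: _XXXXXXX_X_X_XXX_
step 2: X______XX_X_X__XX
step 3: _XXXXXX_XX_X_XX_X
step 4: X_____XX_XX_X_XX_
step 5: _XXXXX_XX_XX_X_XX
step 6: X____XX_XX_XX_X_X
step 7: _XXXX_XX_XX_XX_X_

_XXXX_XX_XX_XX_X_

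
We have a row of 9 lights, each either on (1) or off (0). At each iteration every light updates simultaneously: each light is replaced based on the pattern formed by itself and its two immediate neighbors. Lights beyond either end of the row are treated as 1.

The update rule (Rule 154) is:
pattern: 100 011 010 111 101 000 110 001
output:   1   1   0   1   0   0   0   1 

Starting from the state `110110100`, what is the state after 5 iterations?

iteration 1: 100100011
iteration 2: 011010111
iteration 3: 010000111
iteration 4: 001001111
iteration 5: 110111111

110111111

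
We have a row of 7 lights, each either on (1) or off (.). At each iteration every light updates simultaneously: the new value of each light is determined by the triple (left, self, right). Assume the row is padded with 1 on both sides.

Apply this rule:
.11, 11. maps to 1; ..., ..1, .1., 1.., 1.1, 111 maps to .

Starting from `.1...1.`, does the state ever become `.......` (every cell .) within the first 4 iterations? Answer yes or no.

.......
all cells are . at iteration 1

yes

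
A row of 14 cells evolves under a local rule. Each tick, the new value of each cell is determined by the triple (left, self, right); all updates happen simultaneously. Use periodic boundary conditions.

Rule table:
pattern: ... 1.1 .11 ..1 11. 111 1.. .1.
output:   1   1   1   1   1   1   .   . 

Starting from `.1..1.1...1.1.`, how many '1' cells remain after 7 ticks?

1..1.1..11.1..
..1.1..1111..1
.1.1..11111.1.
1.1..1111111..
.1..11111111.1
1..1111111111.
..111111111111
count of 1: 12

12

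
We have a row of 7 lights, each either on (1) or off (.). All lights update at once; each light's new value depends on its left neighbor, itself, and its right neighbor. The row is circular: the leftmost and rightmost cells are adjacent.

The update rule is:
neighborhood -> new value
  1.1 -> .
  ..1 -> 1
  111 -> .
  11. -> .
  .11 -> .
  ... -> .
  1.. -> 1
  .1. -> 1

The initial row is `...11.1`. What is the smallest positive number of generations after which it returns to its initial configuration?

1.1...1
..11.1.
.1...11
.11.1..
1...11.
11.1...
...11.1

7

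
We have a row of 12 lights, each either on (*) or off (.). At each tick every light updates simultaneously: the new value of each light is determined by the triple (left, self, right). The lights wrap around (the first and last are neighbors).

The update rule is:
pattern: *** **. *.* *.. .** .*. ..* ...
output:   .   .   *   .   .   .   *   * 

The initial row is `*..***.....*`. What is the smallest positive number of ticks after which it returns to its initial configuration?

24

..*....****.
**..***.....
...*....****
.**..***....
*...*....***
..**..***...
**...*....**
...**..***..
***...*....*
....**..***.
****...*....
.....**..***
.****...*...
*.....**..**
..****...*..
**.....**..*
...****...*.
***.....**..
....****...*
.***.....**.
*....****...
..***.....**
.*....****..
*..***.....*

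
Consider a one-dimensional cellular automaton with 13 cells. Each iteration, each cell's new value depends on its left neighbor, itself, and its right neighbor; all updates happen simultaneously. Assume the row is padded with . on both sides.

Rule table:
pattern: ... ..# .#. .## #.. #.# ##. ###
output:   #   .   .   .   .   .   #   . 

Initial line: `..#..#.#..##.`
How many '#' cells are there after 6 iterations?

6

#..........#.
..########...
#........#.##
..######....#
#......#.##..
..####....#.#
count of #: 6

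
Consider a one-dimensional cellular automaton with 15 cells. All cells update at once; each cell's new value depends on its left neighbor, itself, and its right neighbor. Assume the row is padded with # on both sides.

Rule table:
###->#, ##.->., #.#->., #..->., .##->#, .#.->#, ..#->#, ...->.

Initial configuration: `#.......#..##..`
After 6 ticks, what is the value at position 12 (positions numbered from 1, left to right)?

#

tick 1: .......##.##..#
tick 2: ......##..#..##
tick 3: .....##..##.###
tick 4: ....##..##..###
tick 5: ...##..##..####
tick 6: ..##..##..#####
position 12 holds #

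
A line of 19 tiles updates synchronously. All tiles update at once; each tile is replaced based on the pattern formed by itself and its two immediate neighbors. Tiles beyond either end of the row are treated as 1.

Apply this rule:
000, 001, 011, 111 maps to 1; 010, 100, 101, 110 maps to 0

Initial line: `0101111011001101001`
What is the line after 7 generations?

0110011001111111111

0001110010011000011
0111100100110011111
0111001001100111111
0110010011001111111
0100100110011111111
0001001100111111111
0110011001111111111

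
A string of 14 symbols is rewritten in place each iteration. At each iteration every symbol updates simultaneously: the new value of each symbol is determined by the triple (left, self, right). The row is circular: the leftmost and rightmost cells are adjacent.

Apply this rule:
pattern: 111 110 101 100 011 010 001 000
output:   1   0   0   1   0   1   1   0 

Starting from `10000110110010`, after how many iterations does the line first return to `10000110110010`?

11001000001110
00111100010100
01011010110110
11000010000001
10100111000010
10111010100110
10010010111000
11111110010101
11111101110100
01111000100111
00110101111010
01000100110011
01101111001100
10000110110010

14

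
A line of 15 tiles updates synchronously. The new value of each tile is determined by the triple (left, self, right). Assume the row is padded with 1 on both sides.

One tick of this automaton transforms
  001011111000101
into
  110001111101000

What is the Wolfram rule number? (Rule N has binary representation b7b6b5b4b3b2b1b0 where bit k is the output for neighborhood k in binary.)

210

position 5: 111 → 1  (bit 7 = 1)
position 8: 110 → 1  (bit 6 = 1)
position 3: 101 → 0  (bit 5 = 0)
position 0: 100 → 1  (bit 4 = 1)
position 4: 011 → 0  (bit 3 = 0)
position 2: 010 → 0  (bit 2 = 0)
position 1: 001 → 1  (bit 1 = 1)
position 10: 000 → 0  (bit 0 = 0)
bits b7..b0 = 11010010 = 210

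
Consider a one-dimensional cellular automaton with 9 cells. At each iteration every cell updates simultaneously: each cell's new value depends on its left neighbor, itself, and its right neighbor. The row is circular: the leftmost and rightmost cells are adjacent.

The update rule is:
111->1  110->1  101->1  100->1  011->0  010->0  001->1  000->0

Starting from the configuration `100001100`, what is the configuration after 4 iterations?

010010111
101101011
110110101
111011010

111011010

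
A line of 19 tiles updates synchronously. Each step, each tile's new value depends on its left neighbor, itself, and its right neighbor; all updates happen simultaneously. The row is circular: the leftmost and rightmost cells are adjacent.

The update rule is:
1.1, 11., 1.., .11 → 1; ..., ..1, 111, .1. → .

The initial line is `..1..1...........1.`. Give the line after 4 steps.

...1..1...........1
1...1..1...........
.1...1..1..........
..1...1..1.........

..1...1..1.........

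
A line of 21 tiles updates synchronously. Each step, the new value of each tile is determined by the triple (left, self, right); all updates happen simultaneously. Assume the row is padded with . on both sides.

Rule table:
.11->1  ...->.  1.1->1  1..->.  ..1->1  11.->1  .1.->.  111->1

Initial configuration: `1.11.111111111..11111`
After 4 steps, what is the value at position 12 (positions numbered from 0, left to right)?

.1111111111111.111111
111111111111111111111
111111111111111111111  (fixed point — unchanged through step 4)
position 12 holds 1

1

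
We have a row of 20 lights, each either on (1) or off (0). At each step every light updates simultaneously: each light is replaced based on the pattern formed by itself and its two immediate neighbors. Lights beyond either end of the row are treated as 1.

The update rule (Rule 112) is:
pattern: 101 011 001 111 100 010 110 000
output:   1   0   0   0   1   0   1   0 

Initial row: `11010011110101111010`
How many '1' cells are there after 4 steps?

01101000011010001101
10110100001101000110
11011010000110100011
01101101000011010000
count of 1: 8

8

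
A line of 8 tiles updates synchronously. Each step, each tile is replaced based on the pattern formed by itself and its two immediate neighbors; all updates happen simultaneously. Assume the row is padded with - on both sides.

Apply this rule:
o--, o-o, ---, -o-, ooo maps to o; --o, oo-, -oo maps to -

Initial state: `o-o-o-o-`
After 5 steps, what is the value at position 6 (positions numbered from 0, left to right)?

oooooooo
-oooooo-
--oooo-o
o--oo-oo
oo---o--
position 6 holds -

-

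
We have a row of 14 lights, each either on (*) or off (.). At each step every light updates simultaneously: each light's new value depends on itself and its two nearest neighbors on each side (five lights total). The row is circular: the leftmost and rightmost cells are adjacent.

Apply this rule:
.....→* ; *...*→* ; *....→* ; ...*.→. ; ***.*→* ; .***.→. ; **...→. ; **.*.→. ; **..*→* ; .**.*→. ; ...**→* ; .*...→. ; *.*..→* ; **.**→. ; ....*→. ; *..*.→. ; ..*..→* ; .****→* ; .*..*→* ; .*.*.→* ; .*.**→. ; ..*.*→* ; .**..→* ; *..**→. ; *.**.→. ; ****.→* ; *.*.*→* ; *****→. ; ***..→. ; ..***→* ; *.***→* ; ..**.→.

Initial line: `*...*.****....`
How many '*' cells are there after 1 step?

7

step 1: *.*.*.***..*..
count of *: 7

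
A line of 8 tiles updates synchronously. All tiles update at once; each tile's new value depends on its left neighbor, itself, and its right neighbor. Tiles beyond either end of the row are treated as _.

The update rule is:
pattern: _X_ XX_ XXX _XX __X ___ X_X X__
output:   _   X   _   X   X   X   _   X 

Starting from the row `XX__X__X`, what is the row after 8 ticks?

XXXXX_XX

XXXX_XX_
X__X_XXX
_XX__X_X
XXXXX___
X___XXXX
_XXXX__X
XX__XXX_
XXXXX_XX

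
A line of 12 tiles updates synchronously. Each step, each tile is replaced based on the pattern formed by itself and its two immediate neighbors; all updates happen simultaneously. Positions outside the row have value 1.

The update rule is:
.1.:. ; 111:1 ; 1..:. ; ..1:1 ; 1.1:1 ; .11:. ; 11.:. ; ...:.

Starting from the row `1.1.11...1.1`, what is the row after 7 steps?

.1.1....1.1.
1.1....1.1.1
.1....1.1.1.
1....1.1.1.1
....1.1.1.1.
...1.1.1.1.1
..1.1.1.1.1.

..1.1.1.1.1.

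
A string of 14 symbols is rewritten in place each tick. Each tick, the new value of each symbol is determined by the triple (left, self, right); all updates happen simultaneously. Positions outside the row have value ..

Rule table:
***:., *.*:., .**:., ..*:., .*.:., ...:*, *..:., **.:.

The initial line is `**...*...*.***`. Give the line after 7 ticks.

...*...*......
**...*...*****
...*...*......  (repeats tick 1; period 2)
tick 7: ...*...*......

...*...*......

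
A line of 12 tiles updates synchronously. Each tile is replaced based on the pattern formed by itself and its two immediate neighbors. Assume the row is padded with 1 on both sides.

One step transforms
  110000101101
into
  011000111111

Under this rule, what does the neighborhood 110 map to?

At position 1 the neighborhood is 110; the next row has 1 there.

1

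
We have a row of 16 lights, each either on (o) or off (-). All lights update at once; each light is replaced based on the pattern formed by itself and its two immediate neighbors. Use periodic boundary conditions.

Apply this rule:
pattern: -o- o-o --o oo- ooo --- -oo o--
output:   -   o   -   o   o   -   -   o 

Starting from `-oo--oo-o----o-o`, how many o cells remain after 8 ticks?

7

tick 1: o-oo--oo-o----o-
tick 2: -o-oo--oo-o----o
tick 3: o-o-oo--oo-o----
tick 4: -o-o-oo--oo-o---
tick 5: --o-o-oo--oo-o--
tick 6: ---o-o-oo--oo-o-
tick 7: ----o-o-oo--oo-o
tick 8: o----o-o-oo--oo-
count of o: 7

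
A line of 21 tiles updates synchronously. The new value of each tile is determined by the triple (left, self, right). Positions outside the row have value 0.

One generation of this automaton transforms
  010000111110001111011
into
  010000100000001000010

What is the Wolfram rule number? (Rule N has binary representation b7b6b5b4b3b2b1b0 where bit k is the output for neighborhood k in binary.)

position 7: 111 → 0  (bit 7 = 0)
position 10: 110 → 0  (bit 6 = 0)
position 18: 101 → 0  (bit 5 = 0)
position 2: 100 → 0  (bit 4 = 0)
position 6: 011 → 1  (bit 3 = 1)
position 1: 010 → 1  (bit 2 = 1)
position 0: 001 → 0  (bit 1 = 0)
position 3: 000 → 0  (bit 0 = 0)
bits b7..b0 = 00001100 = 12

12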